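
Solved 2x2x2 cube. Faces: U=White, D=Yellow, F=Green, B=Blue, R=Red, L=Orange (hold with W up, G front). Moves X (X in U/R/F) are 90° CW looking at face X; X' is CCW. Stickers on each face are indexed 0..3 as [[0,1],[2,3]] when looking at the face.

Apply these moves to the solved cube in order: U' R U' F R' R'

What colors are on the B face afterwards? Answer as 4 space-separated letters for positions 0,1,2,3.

After move 1 (U'): U=WWWW F=OOGG R=GGRR B=RRBB L=BBOO
After move 2 (R): R=RGRG U=WOWG F=OYGY D=YBYR B=WRWB
After move 3 (U'): U=OGWW F=BBGY R=OYRG B=RGWB L=WROO
After move 4 (F): F=GBYB U=OGOR R=WYWG D=ROYR L=WYOB
After move 5 (R'): R=YGWW U=OWOR F=GGYR D=RBYB B=RGOB
After move 6 (R'): R=GWYW U=OOOR F=GWYR D=RGYR B=BGBB
Query: B face = BGBB

Answer: B G B B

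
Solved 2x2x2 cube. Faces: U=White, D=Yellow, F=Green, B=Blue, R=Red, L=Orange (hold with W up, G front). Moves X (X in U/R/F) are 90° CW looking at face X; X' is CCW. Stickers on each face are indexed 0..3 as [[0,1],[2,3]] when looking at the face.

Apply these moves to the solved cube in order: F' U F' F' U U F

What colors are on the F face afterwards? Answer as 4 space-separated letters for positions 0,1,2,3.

Answer: R O Y W

Derivation:
After move 1 (F'): F=GGGG U=WWRR R=YRYR D=OOYY L=OWOW
After move 2 (U): U=RWRW F=YRGG R=BBYR B=OWBB L=GGOW
After move 3 (F'): F=RGYG U=RWBY R=OBOR D=GWYY L=GWOR
After move 4 (F'): F=GGRY U=RWOO R=WBGR D=WRYY L=GYOB
After move 5 (U): U=OROW F=WBRY R=OWGR B=GYBB L=GGOB
After move 6 (U): U=OOWR F=OWRY R=GYGR B=GGBB L=WBOB
After move 7 (F): F=ROYW U=OOBB R=WYRR D=GGYY L=WWOR
Query: F face = ROYW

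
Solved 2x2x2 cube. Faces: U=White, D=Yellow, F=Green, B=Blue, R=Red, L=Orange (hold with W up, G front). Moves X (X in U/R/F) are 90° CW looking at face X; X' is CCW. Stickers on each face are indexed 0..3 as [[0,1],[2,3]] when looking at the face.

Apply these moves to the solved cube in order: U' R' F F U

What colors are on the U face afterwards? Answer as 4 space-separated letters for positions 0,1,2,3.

After move 1 (U'): U=WWWW F=OOGG R=GGRR B=RRBB L=BBOO
After move 2 (R'): R=GRGR U=WBWR F=OWGW D=YOYG B=YRYB
After move 3 (F): F=GOWW U=WBOB R=WRRR D=GGYG L=BYOO
After move 4 (F): F=WGWO U=WBOY R=ORBR D=RWYG L=BGOG
After move 5 (U): U=OWYB F=ORWO R=YRBR B=BGYB L=WGOG
Query: U face = OWYB

Answer: O W Y B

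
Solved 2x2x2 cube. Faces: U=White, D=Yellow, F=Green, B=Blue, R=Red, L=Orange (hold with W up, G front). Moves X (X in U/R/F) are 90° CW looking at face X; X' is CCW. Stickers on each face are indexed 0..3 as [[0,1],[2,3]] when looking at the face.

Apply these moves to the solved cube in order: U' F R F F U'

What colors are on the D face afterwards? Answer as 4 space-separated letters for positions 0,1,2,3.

After move 1 (U'): U=WWWW F=OOGG R=GGRR B=RRBB L=BBOO
After move 2 (F): F=GOGO U=WWOB R=WGWR D=RGYY L=BYOY
After move 3 (R): R=WWRG U=WOOO F=GGGY D=RBYR B=BRWB
After move 4 (F): F=GGYG U=WOYY R=OWOG D=RWYR L=BROB
After move 5 (F): F=YGGG U=WOBR R=YWYG D=OOYR L=BROW
After move 6 (U'): U=ORWB F=BRGG R=YGYG B=YWWB L=BROW
Query: D face = OOYR

Answer: O O Y R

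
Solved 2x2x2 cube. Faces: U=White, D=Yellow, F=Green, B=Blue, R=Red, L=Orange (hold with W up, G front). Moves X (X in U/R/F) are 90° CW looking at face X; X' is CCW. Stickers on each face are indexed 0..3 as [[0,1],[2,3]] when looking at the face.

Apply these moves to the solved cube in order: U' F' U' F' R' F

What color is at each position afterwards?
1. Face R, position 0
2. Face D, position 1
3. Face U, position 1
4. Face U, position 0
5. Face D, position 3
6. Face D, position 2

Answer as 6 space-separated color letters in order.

After move 1 (U'): U=WWWW F=OOGG R=GGRR B=RRBB L=BBOO
After move 2 (F'): F=OGOG U=WWGR R=YGYR D=BOYY L=BWOW
After move 3 (U'): U=WRWG F=BWOG R=OGYR B=YGBB L=RROW
After move 4 (F'): F=WGBO U=WROY R=OGBR D=RWYY L=RGOW
After move 5 (R'): R=GROB U=WBOY F=WRBY D=RGYO B=YGWB
After move 6 (F): F=BWYR U=WBWG R=ORYB D=OGYO L=RROG
Query 1: R[0] = O
Query 2: D[1] = G
Query 3: U[1] = B
Query 4: U[0] = W
Query 5: D[3] = O
Query 6: D[2] = Y

Answer: O G B W O Y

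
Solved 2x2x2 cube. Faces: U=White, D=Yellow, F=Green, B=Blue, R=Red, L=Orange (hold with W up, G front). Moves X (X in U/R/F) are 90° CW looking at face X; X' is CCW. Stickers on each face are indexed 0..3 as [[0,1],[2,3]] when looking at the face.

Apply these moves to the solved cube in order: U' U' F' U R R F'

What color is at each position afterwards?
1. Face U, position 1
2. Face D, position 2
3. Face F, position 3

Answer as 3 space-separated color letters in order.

After move 1 (U'): U=WWWW F=OOGG R=GGRR B=RRBB L=BBOO
After move 2 (U'): U=WWWW F=BBGG R=OORR B=GGBB L=RROO
After move 3 (F'): F=BGBG U=WWOR R=YOYR D=ROYY L=RWOW
After move 4 (U): U=OWRW F=YOBG R=GGYR B=RWBB L=BGOW
After move 5 (R): R=YGRG U=OORG F=YOBY D=RBYR B=WWWB
After move 6 (R): R=RYGG U=OORY F=YBBR D=RWYW B=GWOB
After move 7 (F'): F=BRYB U=OORG R=WYRG D=GWYW L=BYOR
Query 1: U[1] = O
Query 2: D[2] = Y
Query 3: F[3] = B

Answer: O Y B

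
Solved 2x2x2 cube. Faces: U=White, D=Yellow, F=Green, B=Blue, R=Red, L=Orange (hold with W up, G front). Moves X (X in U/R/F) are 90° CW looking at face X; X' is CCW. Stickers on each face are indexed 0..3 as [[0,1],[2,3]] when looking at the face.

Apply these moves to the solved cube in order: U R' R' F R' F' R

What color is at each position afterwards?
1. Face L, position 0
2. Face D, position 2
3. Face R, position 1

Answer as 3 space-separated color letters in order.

Answer: G Y R

Derivation:
After move 1 (U): U=WWWW F=RRGG R=BBRR B=OOBB L=GGOO
After move 2 (R'): R=BRBR U=WBWO F=RWGW D=YRYG B=YOYB
After move 3 (R'): R=RRBB U=WYWY F=RBGO D=YWYW B=GORB
After move 4 (F): F=GROB U=WYOG R=WRYB D=BRYW L=GYOW
After move 5 (R'): R=RBWY U=WROG F=GYOG D=BRYB B=WORB
After move 6 (F'): F=YGGO U=WRRW R=RBBY D=YWYB L=GGOO
After move 7 (R): R=BRYB U=WGRO F=YWGB D=YRYW B=WORB
Query 1: L[0] = G
Query 2: D[2] = Y
Query 3: R[1] = R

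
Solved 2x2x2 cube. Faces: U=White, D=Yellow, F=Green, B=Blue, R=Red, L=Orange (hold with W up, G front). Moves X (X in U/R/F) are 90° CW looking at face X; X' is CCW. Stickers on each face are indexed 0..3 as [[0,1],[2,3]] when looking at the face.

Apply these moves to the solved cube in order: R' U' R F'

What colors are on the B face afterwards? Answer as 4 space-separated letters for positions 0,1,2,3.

Answer: W R B B

Derivation:
After move 1 (R'): R=RRRR U=WBWB F=GWGW D=YGYG B=YBYB
After move 2 (U'): U=BBWW F=OOGW R=GWRR B=RRYB L=YBOO
After move 3 (R): R=RGRW U=BOWW F=OGGG D=YYYR B=WRBB
After move 4 (F'): F=GGOG U=BORR R=YGYW D=BOYR L=YWOW
Query: B face = WRBB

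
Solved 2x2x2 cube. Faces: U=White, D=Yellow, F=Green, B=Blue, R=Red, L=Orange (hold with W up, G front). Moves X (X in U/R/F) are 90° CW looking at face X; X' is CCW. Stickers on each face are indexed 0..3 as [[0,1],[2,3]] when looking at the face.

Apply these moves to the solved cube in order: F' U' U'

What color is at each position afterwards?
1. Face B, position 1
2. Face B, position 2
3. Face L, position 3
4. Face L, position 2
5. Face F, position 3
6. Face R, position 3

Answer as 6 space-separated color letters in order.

After move 1 (F'): F=GGGG U=WWRR R=YRYR D=OOYY L=OWOW
After move 2 (U'): U=WRWR F=OWGG R=GGYR B=YRBB L=BBOW
After move 3 (U'): U=RRWW F=BBGG R=OWYR B=GGBB L=YROW
Query 1: B[1] = G
Query 2: B[2] = B
Query 3: L[3] = W
Query 4: L[2] = O
Query 5: F[3] = G
Query 6: R[3] = R

Answer: G B W O G R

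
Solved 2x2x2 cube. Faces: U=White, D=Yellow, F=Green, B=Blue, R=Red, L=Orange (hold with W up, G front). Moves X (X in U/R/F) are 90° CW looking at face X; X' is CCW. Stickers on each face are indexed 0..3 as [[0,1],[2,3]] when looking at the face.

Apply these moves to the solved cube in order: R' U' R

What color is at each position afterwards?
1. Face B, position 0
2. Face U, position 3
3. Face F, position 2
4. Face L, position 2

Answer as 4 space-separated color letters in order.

After move 1 (R'): R=RRRR U=WBWB F=GWGW D=YGYG B=YBYB
After move 2 (U'): U=BBWW F=OOGW R=GWRR B=RRYB L=YBOO
After move 3 (R): R=RGRW U=BOWW F=OGGG D=YYYR B=WRBB
Query 1: B[0] = W
Query 2: U[3] = W
Query 3: F[2] = G
Query 4: L[2] = O

Answer: W W G O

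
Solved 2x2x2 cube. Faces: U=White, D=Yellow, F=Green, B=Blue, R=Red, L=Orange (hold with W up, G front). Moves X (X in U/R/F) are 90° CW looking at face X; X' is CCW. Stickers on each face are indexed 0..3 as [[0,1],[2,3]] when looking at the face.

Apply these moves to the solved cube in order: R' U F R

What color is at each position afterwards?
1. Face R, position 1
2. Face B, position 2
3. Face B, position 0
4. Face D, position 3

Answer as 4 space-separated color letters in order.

After move 1 (R'): R=RRRR U=WBWB F=GWGW D=YGYG B=YBYB
After move 2 (U): U=WWBB F=RRGW R=YBRR B=OOYB L=GWOO
After move 3 (F): F=GRWR U=WWOW R=BBBR D=RYYG L=GYOG
After move 4 (R): R=BBRB U=WROR F=GYWG D=RYYO B=WOWB
Query 1: R[1] = B
Query 2: B[2] = W
Query 3: B[0] = W
Query 4: D[3] = O

Answer: B W W O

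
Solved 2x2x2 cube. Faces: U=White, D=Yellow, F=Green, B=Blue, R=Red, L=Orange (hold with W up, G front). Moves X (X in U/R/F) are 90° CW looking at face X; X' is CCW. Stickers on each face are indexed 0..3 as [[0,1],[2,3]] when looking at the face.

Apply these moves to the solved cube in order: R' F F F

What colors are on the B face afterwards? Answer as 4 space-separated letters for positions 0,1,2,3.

After move 1 (R'): R=RRRR U=WBWB F=GWGW D=YGYG B=YBYB
After move 2 (F): F=GGWW U=WBOO R=WRBR D=RRYG L=OYOG
After move 3 (F): F=WGWG U=WBGY R=OROR D=BWYG L=OROR
After move 4 (F): F=WWGG U=WBRR R=GRYR D=OOYG L=OBOW
Query: B face = YBYB

Answer: Y B Y B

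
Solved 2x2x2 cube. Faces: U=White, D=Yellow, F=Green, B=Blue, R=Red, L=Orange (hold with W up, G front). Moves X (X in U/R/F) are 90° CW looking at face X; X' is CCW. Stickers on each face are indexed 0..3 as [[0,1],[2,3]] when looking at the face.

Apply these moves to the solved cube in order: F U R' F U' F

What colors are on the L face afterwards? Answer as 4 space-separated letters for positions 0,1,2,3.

Answer: Y B O B

Derivation:
After move 1 (F): F=GGGG U=WWOO R=WRWR D=RRYY L=OYOY
After move 2 (U): U=OWOW F=WRGG R=BBWR B=OYBB L=GGOY
After move 3 (R'): R=BRBW U=OBOO F=WWGW D=RRYG B=YYRB
After move 4 (F): F=GWWW U=OBYG R=OROW D=BBYG L=GROR
After move 5 (U'): U=BGOY F=GRWW R=GWOW B=ORRB L=YYOR
After move 6 (F): F=WGWR U=BGRY R=OWYW D=OGYG L=YBOB
Query: L face = YBOB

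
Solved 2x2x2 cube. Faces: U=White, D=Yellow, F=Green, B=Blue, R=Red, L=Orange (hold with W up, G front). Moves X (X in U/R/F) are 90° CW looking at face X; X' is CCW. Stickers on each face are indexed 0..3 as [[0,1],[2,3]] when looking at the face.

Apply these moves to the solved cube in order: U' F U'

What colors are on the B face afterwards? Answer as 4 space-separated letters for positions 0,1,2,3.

Answer: W G B B

Derivation:
After move 1 (U'): U=WWWW F=OOGG R=GGRR B=RRBB L=BBOO
After move 2 (F): F=GOGO U=WWOB R=WGWR D=RGYY L=BYOY
After move 3 (U'): U=WBWO F=BYGO R=GOWR B=WGBB L=RROY
Query: B face = WGBB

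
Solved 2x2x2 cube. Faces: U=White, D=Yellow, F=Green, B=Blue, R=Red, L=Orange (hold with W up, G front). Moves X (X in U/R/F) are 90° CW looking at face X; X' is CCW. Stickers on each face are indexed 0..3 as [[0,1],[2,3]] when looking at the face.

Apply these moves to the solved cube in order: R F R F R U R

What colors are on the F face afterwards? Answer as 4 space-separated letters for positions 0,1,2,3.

After move 1 (R): R=RRRR U=WGWG F=GYGY D=YBYB B=WBWB
After move 2 (F): F=GGYY U=WGOO R=WRGR D=RRYB L=OYOB
After move 3 (R): R=GWRR U=WGOY F=GRYB D=RWYW B=OBGB
After move 4 (F): F=YGBR U=WGBY R=OWYR D=RGYW L=OROW
After move 5 (R): R=YORW U=WGBR F=YGBW D=RGYO B=YBGB
After move 6 (U): U=BWRG F=YOBW R=YBRW B=ORGB L=YGOW
After move 7 (R): R=RYWB U=BORW F=YGBO D=RGYO B=GRWB
Query: F face = YGBO

Answer: Y G B O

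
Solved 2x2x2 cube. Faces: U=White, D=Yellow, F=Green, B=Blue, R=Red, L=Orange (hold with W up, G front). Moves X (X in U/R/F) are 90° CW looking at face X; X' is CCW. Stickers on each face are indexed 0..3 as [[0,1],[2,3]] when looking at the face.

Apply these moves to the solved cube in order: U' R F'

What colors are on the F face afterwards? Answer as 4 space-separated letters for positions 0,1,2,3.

Answer: Y Y O G

Derivation:
After move 1 (U'): U=WWWW F=OOGG R=GGRR B=RRBB L=BBOO
After move 2 (R): R=RGRG U=WOWG F=OYGY D=YBYR B=WRWB
After move 3 (F'): F=YYOG U=WORR R=BGYG D=BOYR L=BGOW
Query: F face = YYOG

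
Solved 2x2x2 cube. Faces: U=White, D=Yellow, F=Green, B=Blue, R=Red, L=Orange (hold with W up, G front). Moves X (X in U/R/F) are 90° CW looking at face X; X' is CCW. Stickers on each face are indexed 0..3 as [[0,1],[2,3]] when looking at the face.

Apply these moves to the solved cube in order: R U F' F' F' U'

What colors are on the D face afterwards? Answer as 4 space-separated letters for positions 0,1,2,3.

After move 1 (R): R=RRRR U=WGWG F=GYGY D=YBYB B=WBWB
After move 2 (U): U=WWGG F=RRGY R=WBRR B=OOWB L=GYOO
After move 3 (F'): F=RYRG U=WWWR R=BBYR D=YOYB L=GGOG
After move 4 (F'): F=YGRR U=WWBY R=OBYR D=GGYB L=GROW
After move 5 (F'): F=GRYR U=WWOY R=GBGR D=RWYB L=GYOB
After move 6 (U'): U=WYWO F=GYYR R=GRGR B=GBWB L=OOOB
Query: D face = RWYB

Answer: R W Y B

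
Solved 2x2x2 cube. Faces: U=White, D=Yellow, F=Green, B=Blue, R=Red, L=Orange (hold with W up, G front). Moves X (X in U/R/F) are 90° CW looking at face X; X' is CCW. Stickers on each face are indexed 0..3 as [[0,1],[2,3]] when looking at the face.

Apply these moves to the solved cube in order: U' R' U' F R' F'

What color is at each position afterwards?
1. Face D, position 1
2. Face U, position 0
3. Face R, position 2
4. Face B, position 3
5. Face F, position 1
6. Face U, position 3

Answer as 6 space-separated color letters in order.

Answer: O B G B R W

Derivation:
After move 1 (U'): U=WWWW F=OOGG R=GGRR B=RRBB L=BBOO
After move 2 (R'): R=GRGR U=WBWR F=OWGW D=YOYG B=YRYB
After move 3 (U'): U=BRWW F=BBGW R=OWGR B=GRYB L=YROO
After move 4 (F): F=GBWB U=BROR R=WWWR D=GOYG L=YYOO
After move 5 (R'): R=WRWW U=BYOG F=GRWR D=GBYB B=GROB
After move 6 (F'): F=RRGW U=BYWW R=BRGW D=YOYB L=YGOO
Query 1: D[1] = O
Query 2: U[0] = B
Query 3: R[2] = G
Query 4: B[3] = B
Query 5: F[1] = R
Query 6: U[3] = W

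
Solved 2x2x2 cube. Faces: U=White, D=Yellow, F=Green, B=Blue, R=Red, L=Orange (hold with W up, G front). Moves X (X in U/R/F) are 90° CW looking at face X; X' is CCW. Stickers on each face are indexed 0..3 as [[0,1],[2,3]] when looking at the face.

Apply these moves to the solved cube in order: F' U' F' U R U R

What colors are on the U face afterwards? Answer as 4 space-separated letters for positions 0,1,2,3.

Answer: Y Y G Y

Derivation:
After move 1 (F'): F=GGGG U=WWRR R=YRYR D=OOYY L=OWOW
After move 2 (U'): U=WRWR F=OWGG R=GGYR B=YRBB L=BBOW
After move 3 (F'): F=WGOG U=WRGY R=OGOR D=BWYY L=BROW
After move 4 (U): U=GWYR F=OGOG R=YROR B=BRBB L=WGOW
After move 5 (R): R=OYRR U=GGYG F=OWOY D=BBYB B=RRWB
After move 6 (U): U=YGGG F=OYOY R=RRRR B=WGWB L=OWOW
After move 7 (R): R=RRRR U=YYGY F=OBOB D=BWYW B=GGGB
Query: U face = YYGY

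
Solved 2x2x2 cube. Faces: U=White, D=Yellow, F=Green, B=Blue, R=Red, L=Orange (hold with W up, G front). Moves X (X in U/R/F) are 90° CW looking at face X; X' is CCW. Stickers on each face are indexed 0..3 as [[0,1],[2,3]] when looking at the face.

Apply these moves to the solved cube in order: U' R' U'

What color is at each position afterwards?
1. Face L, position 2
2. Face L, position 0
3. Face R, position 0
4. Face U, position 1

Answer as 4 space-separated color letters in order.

After move 1 (U'): U=WWWW F=OOGG R=GGRR B=RRBB L=BBOO
After move 2 (R'): R=GRGR U=WBWR F=OWGW D=YOYG B=YRYB
After move 3 (U'): U=BRWW F=BBGW R=OWGR B=GRYB L=YROO
Query 1: L[2] = O
Query 2: L[0] = Y
Query 3: R[0] = O
Query 4: U[1] = R

Answer: O Y O R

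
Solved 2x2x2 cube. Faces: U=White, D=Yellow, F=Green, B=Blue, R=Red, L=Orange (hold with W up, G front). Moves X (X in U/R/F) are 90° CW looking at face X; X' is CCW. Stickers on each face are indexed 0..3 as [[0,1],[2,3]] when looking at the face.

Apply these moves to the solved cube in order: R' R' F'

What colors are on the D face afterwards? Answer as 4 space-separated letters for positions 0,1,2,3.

Answer: O O Y W

Derivation:
After move 1 (R'): R=RRRR U=WBWB F=GWGW D=YGYG B=YBYB
After move 2 (R'): R=RRRR U=WYWY F=GBGB D=YWYW B=GBGB
After move 3 (F'): F=BBGG U=WYRR R=WRYR D=OOYW L=OYOW
Query: D face = OOYW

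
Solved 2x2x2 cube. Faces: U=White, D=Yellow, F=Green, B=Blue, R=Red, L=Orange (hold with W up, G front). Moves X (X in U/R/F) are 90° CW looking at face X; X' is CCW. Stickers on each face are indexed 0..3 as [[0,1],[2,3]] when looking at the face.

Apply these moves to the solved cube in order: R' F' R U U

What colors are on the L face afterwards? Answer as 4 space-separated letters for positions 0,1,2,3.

Answer: Y G O W

Derivation:
After move 1 (R'): R=RRRR U=WBWB F=GWGW D=YGYG B=YBYB
After move 2 (F'): F=WWGG U=WBRR R=GRYR D=OOYG L=OBOW
After move 3 (R): R=YGRR U=WWRG F=WOGG D=OYYY B=RBBB
After move 4 (U): U=RWGW F=YGGG R=RBRR B=OBBB L=WOOW
After move 5 (U): U=GRWW F=RBGG R=OBRR B=WOBB L=YGOW
Query: L face = YGOW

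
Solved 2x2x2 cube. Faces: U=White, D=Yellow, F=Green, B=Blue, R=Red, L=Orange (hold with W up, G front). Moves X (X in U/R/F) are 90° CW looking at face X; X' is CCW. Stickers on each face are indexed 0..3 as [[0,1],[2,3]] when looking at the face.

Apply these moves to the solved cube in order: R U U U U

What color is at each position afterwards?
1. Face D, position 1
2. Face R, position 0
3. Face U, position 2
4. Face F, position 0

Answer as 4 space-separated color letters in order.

Answer: B R W G

Derivation:
After move 1 (R): R=RRRR U=WGWG F=GYGY D=YBYB B=WBWB
After move 2 (U): U=WWGG F=RRGY R=WBRR B=OOWB L=GYOO
After move 3 (U): U=GWGW F=WBGY R=OORR B=GYWB L=RROO
After move 4 (U): U=GGWW F=OOGY R=GYRR B=RRWB L=WBOO
After move 5 (U): U=WGWG F=GYGY R=RRRR B=WBWB L=OOOO
Query 1: D[1] = B
Query 2: R[0] = R
Query 3: U[2] = W
Query 4: F[0] = G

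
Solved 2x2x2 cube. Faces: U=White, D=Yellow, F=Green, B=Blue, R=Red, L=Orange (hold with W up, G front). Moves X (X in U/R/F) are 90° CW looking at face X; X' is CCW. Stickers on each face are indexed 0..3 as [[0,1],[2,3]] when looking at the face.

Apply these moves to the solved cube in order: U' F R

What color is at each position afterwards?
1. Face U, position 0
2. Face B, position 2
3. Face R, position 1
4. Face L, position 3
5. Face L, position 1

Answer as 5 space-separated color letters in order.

Answer: W W W Y Y

Derivation:
After move 1 (U'): U=WWWW F=OOGG R=GGRR B=RRBB L=BBOO
After move 2 (F): F=GOGO U=WWOB R=WGWR D=RGYY L=BYOY
After move 3 (R): R=WWRG U=WOOO F=GGGY D=RBYR B=BRWB
Query 1: U[0] = W
Query 2: B[2] = W
Query 3: R[1] = W
Query 4: L[3] = Y
Query 5: L[1] = Y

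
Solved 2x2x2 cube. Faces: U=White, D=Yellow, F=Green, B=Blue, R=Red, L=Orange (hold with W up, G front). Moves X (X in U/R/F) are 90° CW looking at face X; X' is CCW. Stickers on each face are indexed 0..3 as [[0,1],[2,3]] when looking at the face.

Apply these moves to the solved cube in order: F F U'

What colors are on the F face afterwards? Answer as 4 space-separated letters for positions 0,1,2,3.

Answer: O R G G

Derivation:
After move 1 (F): F=GGGG U=WWOO R=WRWR D=RRYY L=OYOY
After move 2 (F): F=GGGG U=WWYY R=OROR D=WWYY L=OROR
After move 3 (U'): U=WYWY F=ORGG R=GGOR B=ORBB L=BBOR
Query: F face = ORGG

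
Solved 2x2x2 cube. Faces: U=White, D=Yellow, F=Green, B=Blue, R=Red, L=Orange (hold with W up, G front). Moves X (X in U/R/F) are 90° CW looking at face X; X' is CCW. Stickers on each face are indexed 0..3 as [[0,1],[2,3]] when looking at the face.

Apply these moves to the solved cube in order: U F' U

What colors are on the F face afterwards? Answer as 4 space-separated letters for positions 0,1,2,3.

Answer: Y B R G

Derivation:
After move 1 (U): U=WWWW F=RRGG R=BBRR B=OOBB L=GGOO
After move 2 (F'): F=RGRG U=WWBR R=YBYR D=GOYY L=GWOW
After move 3 (U): U=BWRW F=YBRG R=OOYR B=GWBB L=RGOW
Query: F face = YBRG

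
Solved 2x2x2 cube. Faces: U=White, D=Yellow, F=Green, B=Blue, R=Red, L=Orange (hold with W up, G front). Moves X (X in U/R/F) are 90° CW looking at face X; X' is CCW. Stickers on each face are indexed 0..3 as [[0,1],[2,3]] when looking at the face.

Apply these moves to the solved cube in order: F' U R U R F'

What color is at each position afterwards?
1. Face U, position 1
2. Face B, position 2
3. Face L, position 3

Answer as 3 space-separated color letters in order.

Answer: B R G

Derivation:
After move 1 (F'): F=GGGG U=WWRR R=YRYR D=OOYY L=OWOW
After move 2 (U): U=RWRW F=YRGG R=BBYR B=OWBB L=GGOW
After move 3 (R): R=YBRB U=RRRG F=YOGY D=OBYO B=WWWB
After move 4 (U): U=RRGR F=YBGY R=WWRB B=GGWB L=YOOW
After move 5 (R): R=RWBW U=RBGY F=YBGO D=OWYG B=RGRB
After move 6 (F'): F=BOYG U=RBRB R=WWOW D=OWYG L=YYOG
Query 1: U[1] = B
Query 2: B[2] = R
Query 3: L[3] = G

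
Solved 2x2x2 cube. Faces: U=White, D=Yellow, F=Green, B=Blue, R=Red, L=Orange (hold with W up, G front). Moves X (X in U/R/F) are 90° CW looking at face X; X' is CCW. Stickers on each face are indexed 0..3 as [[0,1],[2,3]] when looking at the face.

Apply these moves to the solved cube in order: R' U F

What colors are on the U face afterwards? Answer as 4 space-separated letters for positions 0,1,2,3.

After move 1 (R'): R=RRRR U=WBWB F=GWGW D=YGYG B=YBYB
After move 2 (U): U=WWBB F=RRGW R=YBRR B=OOYB L=GWOO
After move 3 (F): F=GRWR U=WWOW R=BBBR D=RYYG L=GYOG
Query: U face = WWOW

Answer: W W O W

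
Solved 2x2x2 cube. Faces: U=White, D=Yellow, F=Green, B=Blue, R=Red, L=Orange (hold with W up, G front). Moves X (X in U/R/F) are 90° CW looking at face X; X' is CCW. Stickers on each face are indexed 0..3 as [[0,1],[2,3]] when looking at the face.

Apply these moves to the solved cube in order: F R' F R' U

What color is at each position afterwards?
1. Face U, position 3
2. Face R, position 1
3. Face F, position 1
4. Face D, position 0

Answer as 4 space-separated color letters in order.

Answer: R B W W

Derivation:
After move 1 (F): F=GGGG U=WWOO R=WRWR D=RRYY L=OYOY
After move 2 (R'): R=RRWW U=WBOB F=GWGO D=RGYG B=YBRB
After move 3 (F): F=GGOW U=WBYY R=ORBW D=WRYG L=OROG
After move 4 (R'): R=RWOB U=WRYY F=GBOY D=WGYW B=GBRB
After move 5 (U): U=YWYR F=RWOY R=GBOB B=ORRB L=GBOG
Query 1: U[3] = R
Query 2: R[1] = B
Query 3: F[1] = W
Query 4: D[0] = W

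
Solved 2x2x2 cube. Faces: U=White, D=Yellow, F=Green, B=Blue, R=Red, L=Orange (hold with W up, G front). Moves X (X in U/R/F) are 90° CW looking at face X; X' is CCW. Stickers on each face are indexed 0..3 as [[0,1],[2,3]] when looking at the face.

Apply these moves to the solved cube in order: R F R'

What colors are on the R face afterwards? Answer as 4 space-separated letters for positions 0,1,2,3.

Answer: R R W G

Derivation:
After move 1 (R): R=RRRR U=WGWG F=GYGY D=YBYB B=WBWB
After move 2 (F): F=GGYY U=WGOO R=WRGR D=RRYB L=OYOB
After move 3 (R'): R=RRWG U=WWOW F=GGYO D=RGYY B=BBRB
Query: R face = RRWG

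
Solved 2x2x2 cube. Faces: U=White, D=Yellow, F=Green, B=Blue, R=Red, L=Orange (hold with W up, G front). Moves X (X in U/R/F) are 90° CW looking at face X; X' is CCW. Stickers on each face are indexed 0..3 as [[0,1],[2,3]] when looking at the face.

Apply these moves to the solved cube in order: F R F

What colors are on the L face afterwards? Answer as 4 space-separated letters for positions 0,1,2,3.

After move 1 (F): F=GGGG U=WWOO R=WRWR D=RRYY L=OYOY
After move 2 (R): R=WWRR U=WGOG F=GRGY D=RBYB B=OBWB
After move 3 (F): F=GGYR U=WGYY R=OWGR D=RWYB L=OROB
Query: L face = OROB

Answer: O R O B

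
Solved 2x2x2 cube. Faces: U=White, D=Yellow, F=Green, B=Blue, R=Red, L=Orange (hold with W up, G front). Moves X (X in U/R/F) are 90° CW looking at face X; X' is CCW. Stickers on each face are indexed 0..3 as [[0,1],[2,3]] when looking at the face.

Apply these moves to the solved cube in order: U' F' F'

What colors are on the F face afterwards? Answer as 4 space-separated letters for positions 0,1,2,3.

Answer: G G O O

Derivation:
After move 1 (U'): U=WWWW F=OOGG R=GGRR B=RRBB L=BBOO
After move 2 (F'): F=OGOG U=WWGR R=YGYR D=BOYY L=BWOW
After move 3 (F'): F=GGOO U=WWYY R=OGBR D=WWYY L=BROG
Query: F face = GGOO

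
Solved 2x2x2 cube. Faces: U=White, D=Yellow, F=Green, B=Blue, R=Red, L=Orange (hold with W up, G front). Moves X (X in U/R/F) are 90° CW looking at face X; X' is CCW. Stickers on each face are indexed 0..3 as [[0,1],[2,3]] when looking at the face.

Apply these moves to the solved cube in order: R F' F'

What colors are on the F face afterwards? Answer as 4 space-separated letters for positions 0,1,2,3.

After move 1 (R): R=RRRR U=WGWG F=GYGY D=YBYB B=WBWB
After move 2 (F'): F=YYGG U=WGRR R=BRYR D=OOYB L=OGOW
After move 3 (F'): F=YGYG U=WGBY R=OROR D=GWYB L=OROR
Query: F face = YGYG

Answer: Y G Y G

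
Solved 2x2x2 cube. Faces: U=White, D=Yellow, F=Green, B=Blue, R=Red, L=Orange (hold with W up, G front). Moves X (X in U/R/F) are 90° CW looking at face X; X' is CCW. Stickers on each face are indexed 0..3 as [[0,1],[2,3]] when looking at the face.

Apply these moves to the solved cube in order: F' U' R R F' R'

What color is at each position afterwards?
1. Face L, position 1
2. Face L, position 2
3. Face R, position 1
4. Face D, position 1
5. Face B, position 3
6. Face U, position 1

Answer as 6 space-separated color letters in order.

Answer: Y O G Y B W

Derivation:
After move 1 (F'): F=GGGG U=WWRR R=YRYR D=OOYY L=OWOW
After move 2 (U'): U=WRWR F=OWGG R=GGYR B=YRBB L=BBOW
After move 3 (R): R=YGRG U=WWWG F=OOGY D=OBYY B=RRRB
After move 4 (R): R=RYGG U=WOWY F=OBGY D=ORYR B=GRWB
After move 5 (F'): F=BYOG U=WORG R=RYOG D=BWYR L=BYOW
After move 6 (R'): R=YGRO U=WWRG F=BOOG D=BYYG B=RRWB
Query 1: L[1] = Y
Query 2: L[2] = O
Query 3: R[1] = G
Query 4: D[1] = Y
Query 5: B[3] = B
Query 6: U[1] = W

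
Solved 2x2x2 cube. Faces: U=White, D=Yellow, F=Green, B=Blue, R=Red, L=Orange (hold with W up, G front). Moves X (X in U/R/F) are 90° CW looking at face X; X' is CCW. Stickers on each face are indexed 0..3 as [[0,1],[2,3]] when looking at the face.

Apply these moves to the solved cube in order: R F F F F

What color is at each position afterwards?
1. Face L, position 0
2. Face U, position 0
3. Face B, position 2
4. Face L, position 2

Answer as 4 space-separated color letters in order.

After move 1 (R): R=RRRR U=WGWG F=GYGY D=YBYB B=WBWB
After move 2 (F): F=GGYY U=WGOO R=WRGR D=RRYB L=OYOB
After move 3 (F): F=YGYG U=WGBY R=OROR D=GWYB L=OROR
After move 4 (F): F=YYGG U=WGRR R=BRYR D=OOYB L=OGOW
After move 5 (F): F=GYGY U=WGWG R=RRRR D=YBYB L=OOOO
Query 1: L[0] = O
Query 2: U[0] = W
Query 3: B[2] = W
Query 4: L[2] = O

Answer: O W W O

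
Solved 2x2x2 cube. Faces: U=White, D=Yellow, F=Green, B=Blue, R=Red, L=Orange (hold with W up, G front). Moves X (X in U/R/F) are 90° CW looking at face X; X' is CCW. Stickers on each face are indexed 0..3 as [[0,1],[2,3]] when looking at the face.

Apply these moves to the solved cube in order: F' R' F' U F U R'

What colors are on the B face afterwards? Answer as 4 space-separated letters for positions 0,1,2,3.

Answer: G W Y B

Derivation:
After move 1 (F'): F=GGGG U=WWRR R=YRYR D=OOYY L=OWOW
After move 2 (R'): R=RRYY U=WBRB F=GWGR D=OGYG B=YBOB
After move 3 (F'): F=WRGG U=WBRY R=GROY D=WWYG L=OBOR
After move 4 (U): U=RWYB F=GRGG R=YBOY B=OBOB L=WROR
After move 5 (F): F=GGGR U=RWRR R=YBBY D=OYYG L=WWOW
After move 6 (U): U=RRRW F=YBGR R=OBBY B=WWOB L=GGOW
After move 7 (R'): R=BYOB U=RORW F=YRGW D=OBYR B=GWYB
Query: B face = GWYB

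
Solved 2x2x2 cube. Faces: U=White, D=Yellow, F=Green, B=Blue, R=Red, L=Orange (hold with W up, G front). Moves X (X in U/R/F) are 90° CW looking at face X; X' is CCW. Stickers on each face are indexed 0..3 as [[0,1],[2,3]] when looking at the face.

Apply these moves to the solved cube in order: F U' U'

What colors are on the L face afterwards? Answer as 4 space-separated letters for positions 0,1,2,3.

After move 1 (F): F=GGGG U=WWOO R=WRWR D=RRYY L=OYOY
After move 2 (U'): U=WOWO F=OYGG R=GGWR B=WRBB L=BBOY
After move 3 (U'): U=OOWW F=BBGG R=OYWR B=GGBB L=WROY
Query: L face = WROY

Answer: W R O Y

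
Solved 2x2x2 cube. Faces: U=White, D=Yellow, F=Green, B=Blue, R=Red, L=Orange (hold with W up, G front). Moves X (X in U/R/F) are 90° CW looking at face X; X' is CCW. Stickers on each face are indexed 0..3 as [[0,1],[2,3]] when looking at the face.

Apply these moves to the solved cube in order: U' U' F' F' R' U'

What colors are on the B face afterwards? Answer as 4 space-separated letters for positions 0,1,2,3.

After move 1 (U'): U=WWWW F=OOGG R=GGRR B=RRBB L=BBOO
After move 2 (U'): U=WWWW F=BBGG R=OORR B=GGBB L=RROO
After move 3 (F'): F=BGBG U=WWOR R=YOYR D=ROYY L=RWOW
After move 4 (F'): F=GGBB U=WWYY R=OORR D=WWYY L=RROO
After move 5 (R'): R=OROR U=WBYG F=GWBY D=WGYB B=YGWB
After move 6 (U'): U=BGWY F=RRBY R=GWOR B=ORWB L=YGOO
Query: B face = ORWB

Answer: O R W B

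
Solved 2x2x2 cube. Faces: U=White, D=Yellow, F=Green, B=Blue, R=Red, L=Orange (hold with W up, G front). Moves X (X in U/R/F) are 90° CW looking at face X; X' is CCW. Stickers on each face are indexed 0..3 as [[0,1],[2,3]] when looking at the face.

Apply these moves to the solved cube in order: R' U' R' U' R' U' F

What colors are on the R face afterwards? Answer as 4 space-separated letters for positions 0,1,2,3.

After move 1 (R'): R=RRRR U=WBWB F=GWGW D=YGYG B=YBYB
After move 2 (U'): U=BBWW F=OOGW R=GWRR B=RRYB L=YBOO
After move 3 (R'): R=WRGR U=BYWR F=OBGW D=YOYW B=GRGB
After move 4 (U'): U=YRBW F=YBGW R=OBGR B=WRGB L=GROO
After move 5 (R'): R=BROG U=YGBW F=YRGW D=YBYW B=WROB
After move 6 (U'): U=GWYB F=GRGW R=YROG B=BROB L=WROO
After move 7 (F): F=GGWR U=GWOR R=YRBG D=OYYW L=WYOB
Query: R face = YRBG

Answer: Y R B G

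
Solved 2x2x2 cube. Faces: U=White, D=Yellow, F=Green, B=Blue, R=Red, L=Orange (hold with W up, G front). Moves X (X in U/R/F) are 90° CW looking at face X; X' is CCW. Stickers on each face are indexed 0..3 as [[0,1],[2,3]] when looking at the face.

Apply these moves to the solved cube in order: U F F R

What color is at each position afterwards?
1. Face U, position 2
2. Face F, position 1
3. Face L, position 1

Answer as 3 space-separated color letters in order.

Answer: Y W R

Derivation:
After move 1 (U): U=WWWW F=RRGG R=BBRR B=OOBB L=GGOO
After move 2 (F): F=GRGR U=WWOG R=WBWR D=RBYY L=GYOY
After move 3 (F): F=GGRR U=WWYY R=OBGR D=WWYY L=GROB
After move 4 (R): R=GORB U=WGYR F=GWRY D=WBYO B=YOWB
Query 1: U[2] = Y
Query 2: F[1] = W
Query 3: L[1] = R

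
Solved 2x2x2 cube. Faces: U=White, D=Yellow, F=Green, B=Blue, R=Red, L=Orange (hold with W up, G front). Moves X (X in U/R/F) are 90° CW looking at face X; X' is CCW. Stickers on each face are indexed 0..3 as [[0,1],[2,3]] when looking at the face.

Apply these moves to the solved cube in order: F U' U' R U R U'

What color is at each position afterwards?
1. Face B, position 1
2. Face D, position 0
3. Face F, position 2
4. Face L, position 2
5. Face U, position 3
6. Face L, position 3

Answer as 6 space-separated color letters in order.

After move 1 (F): F=GGGG U=WWOO R=WRWR D=RRYY L=OYOY
After move 2 (U'): U=WOWO F=OYGG R=GGWR B=WRBB L=BBOY
After move 3 (U'): U=OOWW F=BBGG R=OYWR B=GGBB L=WROY
After move 4 (R): R=WORY U=OBWG F=BRGY D=RBYG B=WGOB
After move 5 (U): U=WOGB F=WOGY R=WGRY B=WROB L=BROY
After move 6 (R): R=RWYG U=WOGY F=WBGG D=ROYW B=BROB
After move 7 (U'): U=OYWG F=BRGG R=WBYG B=RWOB L=BROY
Query 1: B[1] = W
Query 2: D[0] = R
Query 3: F[2] = G
Query 4: L[2] = O
Query 5: U[3] = G
Query 6: L[3] = Y

Answer: W R G O G Y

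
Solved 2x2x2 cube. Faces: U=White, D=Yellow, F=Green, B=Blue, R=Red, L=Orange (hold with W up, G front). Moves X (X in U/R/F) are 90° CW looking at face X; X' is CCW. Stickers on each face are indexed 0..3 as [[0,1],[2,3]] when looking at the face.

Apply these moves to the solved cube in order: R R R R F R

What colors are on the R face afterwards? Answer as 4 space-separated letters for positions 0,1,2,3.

Answer: W W R R

Derivation:
After move 1 (R): R=RRRR U=WGWG F=GYGY D=YBYB B=WBWB
After move 2 (R): R=RRRR U=WYWY F=GBGB D=YWYW B=GBGB
After move 3 (R): R=RRRR U=WBWB F=GWGW D=YGYG B=YBYB
After move 4 (R): R=RRRR U=WWWW F=GGGG D=YYYY B=BBBB
After move 5 (F): F=GGGG U=WWOO R=WRWR D=RRYY L=OYOY
After move 6 (R): R=WWRR U=WGOG F=GRGY D=RBYB B=OBWB
Query: R face = WWRR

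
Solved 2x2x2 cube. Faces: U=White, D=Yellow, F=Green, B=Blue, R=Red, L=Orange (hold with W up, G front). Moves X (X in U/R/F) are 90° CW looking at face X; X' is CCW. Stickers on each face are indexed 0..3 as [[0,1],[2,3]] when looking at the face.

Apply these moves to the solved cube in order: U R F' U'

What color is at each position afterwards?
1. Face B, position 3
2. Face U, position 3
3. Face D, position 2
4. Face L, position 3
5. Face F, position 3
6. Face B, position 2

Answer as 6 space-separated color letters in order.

After move 1 (U): U=WWWW F=RRGG R=BBRR B=OOBB L=GGOO
After move 2 (R): R=RBRB U=WRWG F=RYGY D=YBYO B=WOWB
After move 3 (F'): F=YYRG U=WRRR R=BBYB D=GOYO L=GGOW
After move 4 (U'): U=RRWR F=GGRG R=YYYB B=BBWB L=WOOW
Query 1: B[3] = B
Query 2: U[3] = R
Query 3: D[2] = Y
Query 4: L[3] = W
Query 5: F[3] = G
Query 6: B[2] = W

Answer: B R Y W G W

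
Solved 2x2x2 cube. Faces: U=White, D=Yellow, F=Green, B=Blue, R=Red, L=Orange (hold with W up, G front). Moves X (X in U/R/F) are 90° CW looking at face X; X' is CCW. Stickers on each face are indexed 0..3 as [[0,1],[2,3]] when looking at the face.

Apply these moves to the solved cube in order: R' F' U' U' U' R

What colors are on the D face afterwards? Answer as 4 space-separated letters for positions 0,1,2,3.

Answer: O Y Y O

Derivation:
After move 1 (R'): R=RRRR U=WBWB F=GWGW D=YGYG B=YBYB
After move 2 (F'): F=WWGG U=WBRR R=GRYR D=OOYG L=OBOW
After move 3 (U'): U=BRWR F=OBGG R=WWYR B=GRYB L=YBOW
After move 4 (U'): U=RRBW F=YBGG R=OBYR B=WWYB L=GROW
After move 5 (U'): U=RWRB F=GRGG R=YBYR B=OBYB L=WWOW
After move 6 (R): R=YYRB U=RRRG F=GOGG D=OYYO B=BBWB
Query: D face = OYYO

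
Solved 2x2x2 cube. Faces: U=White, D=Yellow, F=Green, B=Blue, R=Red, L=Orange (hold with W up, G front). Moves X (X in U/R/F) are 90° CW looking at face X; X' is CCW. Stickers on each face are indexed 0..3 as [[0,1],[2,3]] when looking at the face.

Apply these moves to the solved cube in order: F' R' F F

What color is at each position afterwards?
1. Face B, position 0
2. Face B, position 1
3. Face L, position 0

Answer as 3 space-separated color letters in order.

Answer: Y B O

Derivation:
After move 1 (F'): F=GGGG U=WWRR R=YRYR D=OOYY L=OWOW
After move 2 (R'): R=RRYY U=WBRB F=GWGR D=OGYG B=YBOB
After move 3 (F): F=GGRW U=WBWW R=RRBY D=YRYG L=OOOG
After move 4 (F): F=RGWG U=WBGO R=WRWY D=BRYG L=OYOR
Query 1: B[0] = Y
Query 2: B[1] = B
Query 3: L[0] = O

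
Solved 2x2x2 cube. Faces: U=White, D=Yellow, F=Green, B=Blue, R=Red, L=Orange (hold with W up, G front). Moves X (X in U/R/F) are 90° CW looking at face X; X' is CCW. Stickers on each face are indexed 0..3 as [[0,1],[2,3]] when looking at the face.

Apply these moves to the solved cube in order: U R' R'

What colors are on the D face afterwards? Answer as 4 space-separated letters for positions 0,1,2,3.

After move 1 (U): U=WWWW F=RRGG R=BBRR B=OOBB L=GGOO
After move 2 (R'): R=BRBR U=WBWO F=RWGW D=YRYG B=YOYB
After move 3 (R'): R=RRBB U=WYWY F=RBGO D=YWYW B=GORB
Query: D face = YWYW

Answer: Y W Y W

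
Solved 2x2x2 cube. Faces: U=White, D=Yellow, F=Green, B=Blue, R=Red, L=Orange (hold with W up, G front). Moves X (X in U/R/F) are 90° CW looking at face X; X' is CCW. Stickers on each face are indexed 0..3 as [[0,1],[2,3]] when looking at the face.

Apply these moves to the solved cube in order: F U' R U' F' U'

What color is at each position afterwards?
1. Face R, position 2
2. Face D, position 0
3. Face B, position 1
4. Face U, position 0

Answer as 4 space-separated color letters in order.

After move 1 (F): F=GGGG U=WWOO R=WRWR D=RRYY L=OYOY
After move 2 (U'): U=WOWO F=OYGG R=GGWR B=WRBB L=BBOY
After move 3 (R): R=WGRG U=WYWG F=ORGY D=RBYW B=OROB
After move 4 (U'): U=YGWW F=BBGY R=ORRG B=WGOB L=OROY
After move 5 (F'): F=BYBG U=YGOR R=BRRG D=RYYW L=OWOW
After move 6 (U'): U=GRYO F=OWBG R=BYRG B=BROB L=WGOW
Query 1: R[2] = R
Query 2: D[0] = R
Query 3: B[1] = R
Query 4: U[0] = G

Answer: R R R G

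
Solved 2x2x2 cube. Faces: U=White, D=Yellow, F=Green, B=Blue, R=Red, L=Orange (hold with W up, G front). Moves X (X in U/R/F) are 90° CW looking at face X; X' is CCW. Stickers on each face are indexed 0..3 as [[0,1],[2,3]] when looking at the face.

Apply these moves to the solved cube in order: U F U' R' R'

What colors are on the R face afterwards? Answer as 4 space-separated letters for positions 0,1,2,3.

After move 1 (U): U=WWWW F=RRGG R=BBRR B=OOBB L=GGOO
After move 2 (F): F=GRGR U=WWOG R=WBWR D=RBYY L=GYOY
After move 3 (U'): U=WGWO F=GYGR R=GRWR B=WBBB L=OOOY
After move 4 (R'): R=RRGW U=WBWW F=GGGO D=RYYR B=YBBB
After move 5 (R'): R=RWRG U=WBWY F=GBGW D=RGYO B=RBYB
Query: R face = RWRG

Answer: R W R G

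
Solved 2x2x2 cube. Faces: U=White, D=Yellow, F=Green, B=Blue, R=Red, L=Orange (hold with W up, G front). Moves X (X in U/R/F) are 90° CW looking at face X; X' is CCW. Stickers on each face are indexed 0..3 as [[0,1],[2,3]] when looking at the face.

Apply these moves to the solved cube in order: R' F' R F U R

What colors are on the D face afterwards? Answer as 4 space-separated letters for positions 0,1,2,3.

After move 1 (R'): R=RRRR U=WBWB F=GWGW D=YGYG B=YBYB
After move 2 (F'): F=WWGG U=WBRR R=GRYR D=OOYG L=OBOW
After move 3 (R): R=YGRR U=WWRG F=WOGG D=OYYY B=RBBB
After move 4 (F): F=GWGO U=WWWB R=RGGR D=RYYY L=OOOY
After move 5 (U): U=WWBW F=RGGO R=RBGR B=OOBB L=GWOY
After move 6 (R): R=GRRB U=WGBO F=RYGY D=RBYO B=WOWB
Query: D face = RBYO

Answer: R B Y O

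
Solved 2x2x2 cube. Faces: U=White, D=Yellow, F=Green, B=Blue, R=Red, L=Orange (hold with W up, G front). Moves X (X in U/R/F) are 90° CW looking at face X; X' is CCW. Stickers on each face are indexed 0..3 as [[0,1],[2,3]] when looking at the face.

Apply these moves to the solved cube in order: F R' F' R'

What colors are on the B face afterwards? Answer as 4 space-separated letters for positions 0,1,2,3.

Answer: G B Y B

Derivation:
After move 1 (F): F=GGGG U=WWOO R=WRWR D=RRYY L=OYOY
After move 2 (R'): R=RRWW U=WBOB F=GWGO D=RGYG B=YBRB
After move 3 (F'): F=WOGG U=WBRW R=GRRW D=YYYG L=OBOO
After move 4 (R'): R=RWGR U=WRRY F=WBGW D=YOYG B=GBYB
Query: B face = GBYB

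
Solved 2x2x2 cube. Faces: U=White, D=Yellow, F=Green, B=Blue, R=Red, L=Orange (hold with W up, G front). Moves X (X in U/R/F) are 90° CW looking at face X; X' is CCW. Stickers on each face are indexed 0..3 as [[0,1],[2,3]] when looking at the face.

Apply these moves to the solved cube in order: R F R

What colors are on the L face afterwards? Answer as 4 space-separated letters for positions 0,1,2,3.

After move 1 (R): R=RRRR U=WGWG F=GYGY D=YBYB B=WBWB
After move 2 (F): F=GGYY U=WGOO R=WRGR D=RRYB L=OYOB
After move 3 (R): R=GWRR U=WGOY F=GRYB D=RWYW B=OBGB
Query: L face = OYOB

Answer: O Y O B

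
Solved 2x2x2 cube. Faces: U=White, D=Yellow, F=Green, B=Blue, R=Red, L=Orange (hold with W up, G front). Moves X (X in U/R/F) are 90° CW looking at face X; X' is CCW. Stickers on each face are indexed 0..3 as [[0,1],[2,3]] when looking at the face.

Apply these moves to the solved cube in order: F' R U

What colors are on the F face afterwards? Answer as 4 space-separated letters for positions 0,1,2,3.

Answer: Y Y G Y

Derivation:
After move 1 (F'): F=GGGG U=WWRR R=YRYR D=OOYY L=OWOW
After move 2 (R): R=YYRR U=WGRG F=GOGY D=OBYB B=RBWB
After move 3 (U): U=RWGG F=YYGY R=RBRR B=OWWB L=GOOW
Query: F face = YYGY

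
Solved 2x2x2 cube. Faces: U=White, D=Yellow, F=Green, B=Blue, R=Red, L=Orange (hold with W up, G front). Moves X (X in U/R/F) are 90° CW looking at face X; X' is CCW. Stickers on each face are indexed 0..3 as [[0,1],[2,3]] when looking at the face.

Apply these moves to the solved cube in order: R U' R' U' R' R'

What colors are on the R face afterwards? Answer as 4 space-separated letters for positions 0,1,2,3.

Answer: R G G O

Derivation:
After move 1 (R): R=RRRR U=WGWG F=GYGY D=YBYB B=WBWB
After move 2 (U'): U=GGWW F=OOGY R=GYRR B=RRWB L=WBOO
After move 3 (R'): R=YRGR U=GWWR F=OGGW D=YOYY B=BRBB
After move 4 (U'): U=WRGW F=WBGW R=OGGR B=YRBB L=BROO
After move 5 (R'): R=GROG U=WBGY F=WRGW D=YBYW B=YROB
After move 6 (R'): R=RGGO U=WOGY F=WBGY D=YRYW B=WRBB
Query: R face = RGGO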